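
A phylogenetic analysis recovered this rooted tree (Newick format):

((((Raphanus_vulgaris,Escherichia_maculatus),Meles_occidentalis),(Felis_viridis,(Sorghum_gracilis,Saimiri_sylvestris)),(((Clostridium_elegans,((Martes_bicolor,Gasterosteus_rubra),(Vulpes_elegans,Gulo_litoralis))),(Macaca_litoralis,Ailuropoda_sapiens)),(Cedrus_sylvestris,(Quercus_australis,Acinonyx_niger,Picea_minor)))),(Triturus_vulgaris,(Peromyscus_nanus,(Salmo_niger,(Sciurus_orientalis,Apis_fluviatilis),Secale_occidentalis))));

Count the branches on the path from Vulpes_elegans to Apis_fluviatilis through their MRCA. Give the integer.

The MRCA of Vulpes_elegans and Apis_fluviatilis is the root of the tree.
From Vulpes_elegans up to that node: 7 branches. From Apis_fluviatilis up to the same node: 5 branches. Total: 7 + 5 = 12.

12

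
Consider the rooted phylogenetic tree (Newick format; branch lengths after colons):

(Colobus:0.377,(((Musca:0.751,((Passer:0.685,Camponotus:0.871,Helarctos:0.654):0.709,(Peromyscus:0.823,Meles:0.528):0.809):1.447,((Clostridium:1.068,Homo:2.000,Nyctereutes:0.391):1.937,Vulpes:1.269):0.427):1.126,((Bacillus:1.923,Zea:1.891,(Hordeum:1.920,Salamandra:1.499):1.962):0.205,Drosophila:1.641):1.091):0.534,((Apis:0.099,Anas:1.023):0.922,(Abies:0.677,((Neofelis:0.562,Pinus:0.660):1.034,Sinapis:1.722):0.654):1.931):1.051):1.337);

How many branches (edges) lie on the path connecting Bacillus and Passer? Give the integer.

The MRCA of Bacillus and Passer is the node subtending ((Musca,((Passer,Camponotus,Helarctos),(Peromyscus,Meles)),((Clostridium,Homo,Nyctereutes),Vulpes)),((Bacillus,Zea,(Hordeum,Salamandra)),Drosophila)).
From Bacillus up to that node: 3 branches. From Passer up to the same node: 4 branches. Total: 3 + 4 = 7.

7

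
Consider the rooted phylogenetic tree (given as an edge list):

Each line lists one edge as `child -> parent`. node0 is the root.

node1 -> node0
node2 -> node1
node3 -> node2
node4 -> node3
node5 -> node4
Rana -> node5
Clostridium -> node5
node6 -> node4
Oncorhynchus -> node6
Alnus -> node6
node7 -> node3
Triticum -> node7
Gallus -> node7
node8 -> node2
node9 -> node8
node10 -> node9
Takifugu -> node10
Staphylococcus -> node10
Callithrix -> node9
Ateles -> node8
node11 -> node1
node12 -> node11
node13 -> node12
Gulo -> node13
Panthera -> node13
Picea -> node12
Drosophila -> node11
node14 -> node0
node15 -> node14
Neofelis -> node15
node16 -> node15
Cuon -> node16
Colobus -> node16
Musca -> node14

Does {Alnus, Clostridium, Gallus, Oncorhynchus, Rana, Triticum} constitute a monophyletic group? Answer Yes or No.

Yes

The most recent common ancestor of these taxa subtends (((Rana,Clostridium),(Oncorhynchus,Alnus)),(Triticum,Gallus)).
That clade has exactly 6 tips — every listed taxon and nothing else — so the group is monophyletic.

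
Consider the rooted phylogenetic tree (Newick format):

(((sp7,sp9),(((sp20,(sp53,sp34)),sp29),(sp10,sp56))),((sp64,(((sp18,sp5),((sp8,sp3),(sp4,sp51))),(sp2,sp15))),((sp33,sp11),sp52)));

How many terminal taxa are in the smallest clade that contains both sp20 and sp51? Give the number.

20

The MRCA of sp20 and sp51 is the root, so the clade is the entire tree.
That clade contains 20 terminal taxa: sp10, sp11, sp15, sp18, sp2, sp20, sp29, sp3, sp33, sp34, sp4, sp5, sp51, sp52, sp53, sp56, sp64, sp7, sp8, sp9.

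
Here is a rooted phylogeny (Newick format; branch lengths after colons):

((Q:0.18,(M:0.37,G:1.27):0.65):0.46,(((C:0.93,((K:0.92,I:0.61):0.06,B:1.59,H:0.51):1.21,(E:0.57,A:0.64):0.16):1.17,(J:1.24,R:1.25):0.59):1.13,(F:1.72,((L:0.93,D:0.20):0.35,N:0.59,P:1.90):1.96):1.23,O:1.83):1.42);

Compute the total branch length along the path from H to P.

The path runs H → … → MRCA → … → P; the MRCA is the node subtending (((C,((K,I),B,H),(E,A)),(J,R)),(F,((L,D),N,P)),O).
Branch lengths along that path: 0.51 + 1.21 + 1.17 + 1.13 + 1.23 + 1.96 + 1.90 = 9.11.

9.11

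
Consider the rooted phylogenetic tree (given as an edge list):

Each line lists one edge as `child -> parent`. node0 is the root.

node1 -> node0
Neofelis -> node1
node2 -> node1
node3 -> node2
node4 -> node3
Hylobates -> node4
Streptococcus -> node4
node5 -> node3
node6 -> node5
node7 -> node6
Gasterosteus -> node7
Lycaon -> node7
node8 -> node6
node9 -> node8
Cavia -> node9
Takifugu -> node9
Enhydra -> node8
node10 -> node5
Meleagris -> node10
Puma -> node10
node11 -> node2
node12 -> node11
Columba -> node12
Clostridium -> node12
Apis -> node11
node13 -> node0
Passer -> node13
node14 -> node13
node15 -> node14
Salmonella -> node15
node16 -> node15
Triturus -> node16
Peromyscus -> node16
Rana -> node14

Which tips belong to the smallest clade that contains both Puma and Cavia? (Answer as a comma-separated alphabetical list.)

Cavia, Enhydra, Gasterosteus, Lycaon, Meleagris, Puma, Takifugu

Tracing Puma: it sits inside (Meleagris,Puma).
Tracing Cavia: it sits inside (Cavia,Takifugu).
The smallest clade enclosing both is (((Gasterosteus,Lycaon),((Cavia,Takifugu),Enhydra)),(Meleagris,Puma)); the answer is its 7 terminal taxa in alphabetical order.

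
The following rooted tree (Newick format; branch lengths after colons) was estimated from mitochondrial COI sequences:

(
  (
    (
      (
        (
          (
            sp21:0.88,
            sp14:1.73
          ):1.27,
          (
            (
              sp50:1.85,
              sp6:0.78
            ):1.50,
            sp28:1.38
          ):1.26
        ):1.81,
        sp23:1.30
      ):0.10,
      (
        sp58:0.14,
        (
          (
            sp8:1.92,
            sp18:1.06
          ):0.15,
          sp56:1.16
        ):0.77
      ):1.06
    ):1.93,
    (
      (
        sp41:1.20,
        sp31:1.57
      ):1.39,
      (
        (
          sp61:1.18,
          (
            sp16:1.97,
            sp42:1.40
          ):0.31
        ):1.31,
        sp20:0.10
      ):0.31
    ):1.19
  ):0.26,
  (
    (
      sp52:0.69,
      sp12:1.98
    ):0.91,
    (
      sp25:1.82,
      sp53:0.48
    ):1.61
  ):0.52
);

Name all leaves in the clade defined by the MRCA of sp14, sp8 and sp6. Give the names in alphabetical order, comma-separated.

sp14, sp18, sp21, sp23, sp28, sp50, sp56, sp58, sp6, sp8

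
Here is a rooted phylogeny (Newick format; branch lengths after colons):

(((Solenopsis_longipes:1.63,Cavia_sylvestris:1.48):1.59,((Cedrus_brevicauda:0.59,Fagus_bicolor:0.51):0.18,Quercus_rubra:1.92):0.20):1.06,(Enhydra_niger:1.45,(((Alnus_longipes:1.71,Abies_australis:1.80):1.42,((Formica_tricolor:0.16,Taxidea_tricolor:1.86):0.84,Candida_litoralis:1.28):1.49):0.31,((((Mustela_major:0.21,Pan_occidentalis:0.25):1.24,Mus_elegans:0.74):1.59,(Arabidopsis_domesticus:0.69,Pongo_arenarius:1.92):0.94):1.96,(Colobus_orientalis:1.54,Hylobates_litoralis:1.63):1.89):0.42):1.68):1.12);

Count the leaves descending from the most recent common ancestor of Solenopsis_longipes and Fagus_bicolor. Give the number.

5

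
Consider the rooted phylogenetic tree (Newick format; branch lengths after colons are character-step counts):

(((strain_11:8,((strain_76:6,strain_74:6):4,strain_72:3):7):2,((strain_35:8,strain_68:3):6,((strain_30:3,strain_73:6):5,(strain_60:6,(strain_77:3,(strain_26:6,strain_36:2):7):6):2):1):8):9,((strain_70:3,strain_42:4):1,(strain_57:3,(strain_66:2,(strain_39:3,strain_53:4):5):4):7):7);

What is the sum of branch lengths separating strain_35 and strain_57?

48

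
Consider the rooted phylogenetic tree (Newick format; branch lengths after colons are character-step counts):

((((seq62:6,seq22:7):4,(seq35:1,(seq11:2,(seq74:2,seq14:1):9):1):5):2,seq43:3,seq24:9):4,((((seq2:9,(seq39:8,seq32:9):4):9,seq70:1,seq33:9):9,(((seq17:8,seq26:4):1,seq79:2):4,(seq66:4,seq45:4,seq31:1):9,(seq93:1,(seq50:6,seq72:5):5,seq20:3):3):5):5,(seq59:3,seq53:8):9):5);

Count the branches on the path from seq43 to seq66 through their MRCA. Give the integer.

7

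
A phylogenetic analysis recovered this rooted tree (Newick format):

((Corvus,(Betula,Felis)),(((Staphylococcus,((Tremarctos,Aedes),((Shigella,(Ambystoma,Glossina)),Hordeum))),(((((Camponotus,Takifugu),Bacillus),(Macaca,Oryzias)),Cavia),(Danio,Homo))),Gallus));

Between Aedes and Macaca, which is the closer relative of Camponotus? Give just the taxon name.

The MRCA of Camponotus and Macaca subtends (((Camponotus,Takifugu),Bacillus),(Macaca,Oryzias)) (5 taxa).
The MRCA of Camponotus and Aedes subtends ((Staphylococcus,((Tremarctos,Aedes),((Shigella,(Ambystoma,Glossina)),Hordeum))),(((((Camponotus,Takifugu),Bacillus),(Macaca,Oryzias)),Cavia),(Danio,Homo))) (15 taxa).
The first is nested inside the second, so Camponotus shares a more recent common ancestor with Macaca.

Macaca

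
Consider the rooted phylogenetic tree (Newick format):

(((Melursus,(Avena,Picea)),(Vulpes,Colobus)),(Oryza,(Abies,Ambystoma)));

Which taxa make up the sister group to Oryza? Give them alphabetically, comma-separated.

Oryza attaches to the tree at the node subtending (Oryza,(Abies,Ambystoma)).
The other lineage descending from that same node — the sister group — is (Abies,Ambystoma); its 2 tips in alphabetical order are the answer.

Abies, Ambystoma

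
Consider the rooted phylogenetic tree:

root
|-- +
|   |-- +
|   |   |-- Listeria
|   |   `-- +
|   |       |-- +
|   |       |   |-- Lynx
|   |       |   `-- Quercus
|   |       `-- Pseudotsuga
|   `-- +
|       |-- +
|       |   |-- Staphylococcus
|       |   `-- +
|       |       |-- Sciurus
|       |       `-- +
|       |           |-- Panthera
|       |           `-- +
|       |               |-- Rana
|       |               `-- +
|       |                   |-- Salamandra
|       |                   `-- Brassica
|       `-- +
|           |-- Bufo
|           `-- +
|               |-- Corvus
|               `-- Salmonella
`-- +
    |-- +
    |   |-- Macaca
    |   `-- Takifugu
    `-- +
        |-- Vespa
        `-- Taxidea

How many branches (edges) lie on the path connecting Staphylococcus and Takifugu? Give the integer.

7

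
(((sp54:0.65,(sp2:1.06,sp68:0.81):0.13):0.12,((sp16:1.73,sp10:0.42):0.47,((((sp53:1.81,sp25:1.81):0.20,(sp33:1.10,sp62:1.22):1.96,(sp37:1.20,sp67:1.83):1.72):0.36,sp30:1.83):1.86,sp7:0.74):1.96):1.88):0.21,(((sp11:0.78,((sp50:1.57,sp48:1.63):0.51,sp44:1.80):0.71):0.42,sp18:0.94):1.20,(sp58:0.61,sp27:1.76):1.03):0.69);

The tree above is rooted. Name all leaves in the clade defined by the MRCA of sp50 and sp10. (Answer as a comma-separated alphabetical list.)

Tracing sp50: it sits inside (sp50,sp48).
Tracing sp10: it sits inside (sp16,sp10).
The smallest clade enclosing both is the whole tree (their MRCA is the root), so the answer is all 20 tips in alphabetical order.

sp10, sp11, sp16, sp18, sp2, sp25, sp27, sp30, sp33, sp37, sp44, sp48, sp50, sp53, sp54, sp58, sp62, sp67, sp68, sp7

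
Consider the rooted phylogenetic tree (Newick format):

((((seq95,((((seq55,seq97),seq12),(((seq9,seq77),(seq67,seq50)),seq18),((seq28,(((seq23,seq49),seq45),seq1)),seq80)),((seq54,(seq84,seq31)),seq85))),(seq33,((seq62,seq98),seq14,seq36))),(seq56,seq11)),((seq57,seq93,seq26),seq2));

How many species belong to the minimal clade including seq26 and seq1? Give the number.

30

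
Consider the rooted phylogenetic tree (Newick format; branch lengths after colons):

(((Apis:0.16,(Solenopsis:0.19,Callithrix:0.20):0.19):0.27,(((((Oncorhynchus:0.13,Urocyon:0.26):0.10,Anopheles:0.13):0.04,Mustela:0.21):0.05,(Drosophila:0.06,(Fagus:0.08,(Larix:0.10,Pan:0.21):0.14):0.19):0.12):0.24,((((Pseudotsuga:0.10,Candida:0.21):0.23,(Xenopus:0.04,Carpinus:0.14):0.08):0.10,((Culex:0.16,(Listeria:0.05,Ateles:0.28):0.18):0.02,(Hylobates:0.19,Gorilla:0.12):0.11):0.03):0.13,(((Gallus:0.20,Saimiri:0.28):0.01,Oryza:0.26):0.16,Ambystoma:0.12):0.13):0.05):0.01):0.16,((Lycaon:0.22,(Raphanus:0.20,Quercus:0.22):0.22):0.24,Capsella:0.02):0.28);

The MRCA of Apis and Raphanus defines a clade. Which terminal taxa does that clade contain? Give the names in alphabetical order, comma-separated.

Tracing Apis: it sits inside (Apis,(Solenopsis,Callithrix)).
Tracing Raphanus: it sits inside (Raphanus,Quercus).
The smallest clade enclosing both is the whole tree (their MRCA is the root), so the answer is all 28 tips in alphabetical order.

Ambystoma, Anopheles, Apis, Ateles, Callithrix, Candida, Capsella, Carpinus, Culex, Drosophila, Fagus, Gallus, Gorilla, Hylobates, Larix, Listeria, Lycaon, Mustela, Oncorhynchus, Oryza, Pan, Pseudotsuga, Quercus, Raphanus, Saimiri, Solenopsis, Urocyon, Xenopus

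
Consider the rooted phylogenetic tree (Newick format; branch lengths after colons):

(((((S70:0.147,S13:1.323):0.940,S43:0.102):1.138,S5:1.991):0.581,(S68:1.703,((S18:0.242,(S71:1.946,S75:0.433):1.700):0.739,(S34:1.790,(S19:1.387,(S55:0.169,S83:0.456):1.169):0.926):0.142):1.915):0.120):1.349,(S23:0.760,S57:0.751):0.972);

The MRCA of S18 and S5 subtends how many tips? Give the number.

The MRCA of S18 and S5 is the node subtending ((((S70,S13),S43),S5),(S68,((S18,(S71,S75)),(S34,(S19,(S55,S83)))))).
That clade contains 12 terminal taxa: S13, S18, S19, S34, S43, S5, S55, S68, S70, S71, S75, S83.

12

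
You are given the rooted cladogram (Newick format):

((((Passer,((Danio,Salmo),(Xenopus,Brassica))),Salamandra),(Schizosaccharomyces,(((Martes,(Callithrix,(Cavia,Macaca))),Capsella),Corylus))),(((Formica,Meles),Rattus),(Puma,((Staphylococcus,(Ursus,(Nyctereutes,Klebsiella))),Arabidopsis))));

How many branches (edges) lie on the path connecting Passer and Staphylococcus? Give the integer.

The MRCA of Passer and Staphylococcus is the root of the tree.
From Passer up to that node: 4 branches. From Staphylococcus up to the same node: 5 branches. Total: 4 + 5 = 9.

9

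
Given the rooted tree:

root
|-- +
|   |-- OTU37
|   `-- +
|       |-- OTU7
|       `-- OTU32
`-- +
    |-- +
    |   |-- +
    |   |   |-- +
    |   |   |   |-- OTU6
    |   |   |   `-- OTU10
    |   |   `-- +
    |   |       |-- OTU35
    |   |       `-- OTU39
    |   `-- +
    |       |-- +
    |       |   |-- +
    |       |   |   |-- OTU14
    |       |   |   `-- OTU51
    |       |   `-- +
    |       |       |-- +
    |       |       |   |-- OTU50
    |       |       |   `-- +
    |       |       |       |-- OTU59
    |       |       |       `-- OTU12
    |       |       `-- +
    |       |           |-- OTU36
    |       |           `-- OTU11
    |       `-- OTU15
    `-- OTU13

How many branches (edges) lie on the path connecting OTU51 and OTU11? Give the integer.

The MRCA of OTU51 and OTU11 is the node subtending ((OTU14,OTU51),((OTU50,(OTU59,OTU12)),(OTU36,OTU11))).
From OTU51 up to that node: 2 branches. From OTU11 up to the same node: 3 branches. Total: 2 + 3 = 5.

5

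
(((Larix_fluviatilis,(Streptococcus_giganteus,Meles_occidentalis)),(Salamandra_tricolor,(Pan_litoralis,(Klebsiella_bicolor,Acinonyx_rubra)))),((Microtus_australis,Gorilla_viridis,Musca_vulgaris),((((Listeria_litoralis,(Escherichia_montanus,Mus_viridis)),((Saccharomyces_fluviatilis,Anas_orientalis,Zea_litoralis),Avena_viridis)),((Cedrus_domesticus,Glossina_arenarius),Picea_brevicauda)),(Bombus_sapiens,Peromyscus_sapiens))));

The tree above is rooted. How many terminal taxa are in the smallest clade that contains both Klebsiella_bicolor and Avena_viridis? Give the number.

The MRCA of Klebsiella_bicolor and Avena_viridis is the root, so the clade is the entire tree.
That clade contains 22 terminal taxa: Acinonyx_rubra, Anas_orientalis, Avena_viridis, Bombus_sapiens, Cedrus_domesticus, Escherichia_montanus, Glossina_arenarius, Gorilla_viridis, Klebsiella_bicolor, Larix_fluviatilis, Listeria_litoralis, Meles_occidentalis, Microtus_australis, Mus_viridis, Musca_vulgaris, Pan_litoralis, Peromyscus_sapiens, Picea_brevicauda, Saccharomyces_fluviatilis, Salamandra_tricolor, Streptococcus_giganteus, Zea_litoralis.

22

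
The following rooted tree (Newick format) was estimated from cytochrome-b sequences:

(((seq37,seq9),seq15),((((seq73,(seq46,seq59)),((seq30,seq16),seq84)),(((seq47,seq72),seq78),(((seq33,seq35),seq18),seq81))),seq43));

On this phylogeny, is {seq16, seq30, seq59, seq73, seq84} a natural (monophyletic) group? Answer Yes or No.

The MRCA of the listed taxa subtends ((seq73,(seq46,seq59)),((seq30,seq16),seq84)).
That clade also contains seq46, which is not in the proposed group, so the group is not monophyletic.

No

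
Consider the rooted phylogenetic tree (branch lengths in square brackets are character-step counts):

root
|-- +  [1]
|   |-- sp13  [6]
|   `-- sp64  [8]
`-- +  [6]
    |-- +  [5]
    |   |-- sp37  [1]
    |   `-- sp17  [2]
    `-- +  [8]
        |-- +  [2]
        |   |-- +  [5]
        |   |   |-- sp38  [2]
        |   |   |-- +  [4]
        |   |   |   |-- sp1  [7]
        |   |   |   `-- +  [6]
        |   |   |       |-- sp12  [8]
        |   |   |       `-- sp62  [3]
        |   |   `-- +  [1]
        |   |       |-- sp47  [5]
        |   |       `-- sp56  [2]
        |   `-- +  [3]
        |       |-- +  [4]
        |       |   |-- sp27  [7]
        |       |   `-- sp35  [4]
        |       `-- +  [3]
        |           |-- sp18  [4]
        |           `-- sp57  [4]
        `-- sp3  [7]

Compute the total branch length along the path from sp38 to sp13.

30

The path runs sp38 → … → MRCA → … → sp13; the MRCA is the root of the tree.
Branch lengths along that path: 2 + 5 + 2 + 8 + 6 + 1 + 6 = 30.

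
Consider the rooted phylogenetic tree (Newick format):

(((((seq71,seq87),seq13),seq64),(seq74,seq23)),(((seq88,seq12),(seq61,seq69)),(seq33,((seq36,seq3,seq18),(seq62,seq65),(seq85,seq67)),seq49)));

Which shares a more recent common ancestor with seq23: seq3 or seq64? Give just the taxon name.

The MRCA of seq23 and seq64 subtends ((((seq71,seq87),seq13),seq64),(seq74,seq23)) (6 taxa).
The MRCA of seq23 and seq3 is the root, subtending the entire tree (19 taxa).
The first is nested inside the second, so seq23 shares a more recent common ancestor with seq64.

seq64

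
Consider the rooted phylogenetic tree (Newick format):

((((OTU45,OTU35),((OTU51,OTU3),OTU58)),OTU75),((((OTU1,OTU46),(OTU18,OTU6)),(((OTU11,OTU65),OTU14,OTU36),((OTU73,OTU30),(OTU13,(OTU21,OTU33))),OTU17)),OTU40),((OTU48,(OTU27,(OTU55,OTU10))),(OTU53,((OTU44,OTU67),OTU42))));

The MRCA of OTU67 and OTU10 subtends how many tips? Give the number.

The MRCA of OTU67 and OTU10 is the node subtending ((OTU48,(OTU27,(OTU55,OTU10))),(OTU53,((OTU44,OTU67),OTU42))).
That clade contains 8 terminal taxa: OTU10, OTU27, OTU42, OTU44, OTU48, OTU53, OTU55, OTU67.

8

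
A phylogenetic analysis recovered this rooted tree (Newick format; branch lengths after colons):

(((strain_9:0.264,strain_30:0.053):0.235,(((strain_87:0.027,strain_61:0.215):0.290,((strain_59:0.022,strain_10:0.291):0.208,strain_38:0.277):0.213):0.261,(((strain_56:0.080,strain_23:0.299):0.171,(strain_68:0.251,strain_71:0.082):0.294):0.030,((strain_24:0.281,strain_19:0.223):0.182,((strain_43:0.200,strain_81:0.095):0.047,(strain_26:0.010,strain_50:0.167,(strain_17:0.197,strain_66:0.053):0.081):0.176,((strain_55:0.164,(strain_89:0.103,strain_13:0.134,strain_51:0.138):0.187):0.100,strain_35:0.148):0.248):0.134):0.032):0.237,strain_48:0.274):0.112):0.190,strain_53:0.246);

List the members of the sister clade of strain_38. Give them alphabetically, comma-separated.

strain_10, strain_59

strain_38 attaches to the tree at the node subtending ((strain_59,strain_10),strain_38).
The other lineage descending from that same node — the sister group — is (strain_59,strain_10); its 2 tips in alphabetical order are the answer.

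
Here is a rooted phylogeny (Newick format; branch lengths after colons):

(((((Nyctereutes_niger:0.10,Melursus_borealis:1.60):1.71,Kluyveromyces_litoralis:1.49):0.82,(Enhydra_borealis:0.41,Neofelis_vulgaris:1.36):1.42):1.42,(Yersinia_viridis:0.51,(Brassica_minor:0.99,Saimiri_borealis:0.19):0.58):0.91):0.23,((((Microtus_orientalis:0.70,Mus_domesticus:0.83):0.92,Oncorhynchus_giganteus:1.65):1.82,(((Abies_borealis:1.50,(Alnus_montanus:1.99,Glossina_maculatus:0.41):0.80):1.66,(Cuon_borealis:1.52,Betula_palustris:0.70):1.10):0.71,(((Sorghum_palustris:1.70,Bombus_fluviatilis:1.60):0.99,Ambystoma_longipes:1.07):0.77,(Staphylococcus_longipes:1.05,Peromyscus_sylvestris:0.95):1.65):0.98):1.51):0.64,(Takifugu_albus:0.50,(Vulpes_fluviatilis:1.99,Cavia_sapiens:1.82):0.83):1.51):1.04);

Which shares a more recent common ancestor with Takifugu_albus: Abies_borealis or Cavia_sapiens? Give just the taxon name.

Cavia_sapiens

The MRCA of Takifugu_albus and Cavia_sapiens subtends (Takifugu_albus,(Vulpes_fluviatilis,Cavia_sapiens)) (3 taxa).
The MRCA of Takifugu_albus and Abies_borealis subtends ((((Microtus_orientalis,Mus_domesticus),Oncorhynchus_giganteus),(((Abies_borealis,(Alnus_montanus,Glossina_maculatus)),(Cuon_borealis,Betula_palustris)),(((Sorghum_palustris,Bombus_fluviatilis),Ambystoma_longipes),(Staphylococcus_longipes,Peromyscus_sylvestris)))),(Takifugu_albus,(Vulpes_fluviatilis,Cavia_sapiens))) (16 taxa).
The first is nested inside the second, so Takifugu_albus shares a more recent common ancestor with Cavia_sapiens.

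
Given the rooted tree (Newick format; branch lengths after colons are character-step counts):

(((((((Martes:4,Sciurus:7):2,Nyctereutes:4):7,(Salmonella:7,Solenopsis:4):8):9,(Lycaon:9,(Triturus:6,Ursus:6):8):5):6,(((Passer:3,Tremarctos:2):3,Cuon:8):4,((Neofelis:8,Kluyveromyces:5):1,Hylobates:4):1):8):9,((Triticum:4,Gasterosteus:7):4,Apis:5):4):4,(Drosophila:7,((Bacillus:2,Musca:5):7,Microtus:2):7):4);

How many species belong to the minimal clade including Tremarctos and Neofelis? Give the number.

6

The MRCA of Tremarctos and Neofelis is the node subtending (((Passer,Tremarctos),Cuon),((Neofelis,Kluyveromyces),Hylobates)).
That clade contains 6 terminal taxa: Cuon, Hylobates, Kluyveromyces, Neofelis, Passer, Tremarctos.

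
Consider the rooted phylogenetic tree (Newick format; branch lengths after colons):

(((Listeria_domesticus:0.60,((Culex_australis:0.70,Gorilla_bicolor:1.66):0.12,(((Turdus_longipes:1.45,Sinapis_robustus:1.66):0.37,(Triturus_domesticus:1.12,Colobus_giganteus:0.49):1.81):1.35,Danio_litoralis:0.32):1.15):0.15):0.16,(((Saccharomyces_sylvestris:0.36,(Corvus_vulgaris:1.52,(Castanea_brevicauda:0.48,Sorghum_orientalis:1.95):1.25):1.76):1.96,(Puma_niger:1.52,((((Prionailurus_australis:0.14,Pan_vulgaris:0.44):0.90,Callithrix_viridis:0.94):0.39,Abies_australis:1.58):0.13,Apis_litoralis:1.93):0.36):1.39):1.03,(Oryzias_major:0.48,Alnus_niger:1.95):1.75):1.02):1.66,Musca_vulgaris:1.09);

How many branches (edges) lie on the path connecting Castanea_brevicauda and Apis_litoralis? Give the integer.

The MRCA of Castanea_brevicauda and Apis_litoralis is the node subtending ((Saccharomyces_sylvestris,(Corvus_vulgaris,(Castanea_brevicauda,Sorghum_orientalis))),(Puma_niger,((((Prionailurus_australis,Pan_vulgaris),Callithrix_viridis),Abies_australis),Apis_litoralis))).
From Castanea_brevicauda up to that node: 4 branches. From Apis_litoralis up to the same node: 3 branches. Total: 4 + 3 = 7.

7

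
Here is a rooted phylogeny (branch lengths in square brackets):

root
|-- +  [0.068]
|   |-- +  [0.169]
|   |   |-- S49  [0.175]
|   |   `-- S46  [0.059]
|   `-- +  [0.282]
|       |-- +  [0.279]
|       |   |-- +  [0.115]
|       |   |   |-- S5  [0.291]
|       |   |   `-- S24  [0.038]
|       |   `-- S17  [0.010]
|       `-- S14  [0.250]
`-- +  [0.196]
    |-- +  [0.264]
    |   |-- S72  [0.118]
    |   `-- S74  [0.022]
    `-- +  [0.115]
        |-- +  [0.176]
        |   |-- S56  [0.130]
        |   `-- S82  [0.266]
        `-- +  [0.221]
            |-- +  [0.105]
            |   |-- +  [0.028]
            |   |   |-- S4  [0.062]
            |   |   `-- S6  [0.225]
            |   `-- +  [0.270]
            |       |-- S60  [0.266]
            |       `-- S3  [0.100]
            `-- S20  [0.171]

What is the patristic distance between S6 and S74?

0.980

The path runs S6 → … → MRCA → … → S74; the MRCA is the node subtending ((S72,S74),((S56,S82),(((S4,S6),(S60,S3)),S20))).
Branch lengths along that path: 0.225 + 0.028 + 0.105 + 0.221 + 0.115 + 0.264 + 0.022 = 0.980.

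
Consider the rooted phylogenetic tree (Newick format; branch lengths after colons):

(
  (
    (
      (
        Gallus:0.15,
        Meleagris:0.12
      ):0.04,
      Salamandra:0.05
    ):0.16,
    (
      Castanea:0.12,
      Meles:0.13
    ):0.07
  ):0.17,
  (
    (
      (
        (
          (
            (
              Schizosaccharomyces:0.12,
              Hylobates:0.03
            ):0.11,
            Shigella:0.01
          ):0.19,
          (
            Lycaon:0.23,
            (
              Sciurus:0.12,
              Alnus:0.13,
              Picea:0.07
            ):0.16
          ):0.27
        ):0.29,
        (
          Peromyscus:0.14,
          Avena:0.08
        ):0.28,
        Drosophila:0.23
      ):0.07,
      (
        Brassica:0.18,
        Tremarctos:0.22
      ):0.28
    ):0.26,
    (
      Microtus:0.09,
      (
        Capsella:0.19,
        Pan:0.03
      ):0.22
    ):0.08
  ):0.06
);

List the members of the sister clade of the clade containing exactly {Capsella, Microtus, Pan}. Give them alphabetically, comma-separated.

The clade containing exactly {Capsella, Microtus, Pan} attaches to the tree at the node subtending ((((((Schizosaccharomyces,Hylobates),Shigella),(Lycaon,(Sciurus,Alnus,Picea))),(Peromyscus,Avena),Drosophila),(Brassica,Tremarctos)),(Microtus,(Capsella,Pan))).
The other lineage descending from that same node — the sister group — is (((((Schizosaccharomyces,Hylobates),Shigella),(Lycaon,(Sciurus,Alnus,Picea))),(Peromyscus,Avena),Drosophila),(Brassica,Tremarctos)); its 12 tips in alphabetical order are the answer.

Alnus, Avena, Brassica, Drosophila, Hylobates, Lycaon, Peromyscus, Picea, Schizosaccharomyces, Sciurus, Shigella, Tremarctos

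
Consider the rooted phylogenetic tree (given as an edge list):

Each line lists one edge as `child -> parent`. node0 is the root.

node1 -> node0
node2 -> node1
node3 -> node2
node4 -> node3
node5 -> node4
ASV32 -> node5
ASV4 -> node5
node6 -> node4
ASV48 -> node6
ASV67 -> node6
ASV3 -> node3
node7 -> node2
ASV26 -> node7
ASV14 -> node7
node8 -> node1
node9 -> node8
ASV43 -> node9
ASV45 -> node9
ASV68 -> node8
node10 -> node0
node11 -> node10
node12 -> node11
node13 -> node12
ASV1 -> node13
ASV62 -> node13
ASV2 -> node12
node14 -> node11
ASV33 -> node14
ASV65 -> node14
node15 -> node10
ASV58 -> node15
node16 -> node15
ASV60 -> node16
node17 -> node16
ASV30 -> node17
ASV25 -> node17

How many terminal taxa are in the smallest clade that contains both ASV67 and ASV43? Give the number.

10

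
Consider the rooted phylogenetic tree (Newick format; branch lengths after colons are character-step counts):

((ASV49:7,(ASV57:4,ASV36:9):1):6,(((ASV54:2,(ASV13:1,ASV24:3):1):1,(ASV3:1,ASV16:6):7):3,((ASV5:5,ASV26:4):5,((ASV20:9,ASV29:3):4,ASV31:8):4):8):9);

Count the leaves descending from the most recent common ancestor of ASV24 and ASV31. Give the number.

10

The MRCA of ASV24 and ASV31 is the node subtending (((ASV54,(ASV13,ASV24)),(ASV3,ASV16)),((ASV5,ASV26),((ASV20,ASV29),ASV31))).
That clade contains 10 terminal taxa: ASV13, ASV16, ASV20, ASV24, ASV26, ASV29, ASV3, ASV31, ASV5, ASV54.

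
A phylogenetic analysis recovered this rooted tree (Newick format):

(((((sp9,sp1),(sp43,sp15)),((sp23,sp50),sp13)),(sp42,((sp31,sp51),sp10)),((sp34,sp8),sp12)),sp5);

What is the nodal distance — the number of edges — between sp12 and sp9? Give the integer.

6

The MRCA of sp12 and sp9 is the node subtending ((((sp9,sp1),(sp43,sp15)),((sp23,sp50),sp13)),(sp42,((sp31,sp51),sp10)),((sp34,sp8),sp12)).
From sp12 up to that node: 2 branches. From sp9 up to the same node: 4 branches. Total: 2 + 4 = 6.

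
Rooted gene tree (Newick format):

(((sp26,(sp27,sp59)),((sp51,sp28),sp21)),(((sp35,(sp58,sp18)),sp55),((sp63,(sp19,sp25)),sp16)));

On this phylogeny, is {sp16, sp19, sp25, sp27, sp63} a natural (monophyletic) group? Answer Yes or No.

The MRCA of the listed taxa is the root, so the smallest clade containing them is the whole tree.
That clade also contains sp18, sp21, sp26, sp28, sp35, sp51, sp55, sp58, sp59, which are not in the proposed group, so the group is not monophyletic.

No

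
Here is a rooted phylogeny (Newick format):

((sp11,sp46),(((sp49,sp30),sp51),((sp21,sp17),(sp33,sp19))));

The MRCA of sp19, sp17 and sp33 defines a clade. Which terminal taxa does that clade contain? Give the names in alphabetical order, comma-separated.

sp17, sp19, sp21, sp33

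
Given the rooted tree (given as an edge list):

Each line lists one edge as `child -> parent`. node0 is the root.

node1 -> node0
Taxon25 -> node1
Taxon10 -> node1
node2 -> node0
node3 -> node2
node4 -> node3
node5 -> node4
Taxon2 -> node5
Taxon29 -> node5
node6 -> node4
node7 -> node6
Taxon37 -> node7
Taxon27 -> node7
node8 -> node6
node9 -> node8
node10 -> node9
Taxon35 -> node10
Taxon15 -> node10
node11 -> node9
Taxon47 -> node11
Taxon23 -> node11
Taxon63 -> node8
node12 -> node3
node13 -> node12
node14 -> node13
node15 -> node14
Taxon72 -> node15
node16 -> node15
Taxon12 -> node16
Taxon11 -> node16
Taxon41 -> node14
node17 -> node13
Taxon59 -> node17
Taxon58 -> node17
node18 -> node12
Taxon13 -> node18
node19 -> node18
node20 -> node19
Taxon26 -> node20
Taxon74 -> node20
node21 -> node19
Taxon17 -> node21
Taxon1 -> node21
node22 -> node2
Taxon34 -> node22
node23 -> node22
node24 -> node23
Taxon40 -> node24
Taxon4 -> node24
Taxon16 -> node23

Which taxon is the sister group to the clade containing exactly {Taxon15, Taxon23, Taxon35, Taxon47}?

Taxon63

The clade containing exactly {Taxon15, Taxon23, Taxon35, Taxon47} attaches to the tree at the node subtending (((Taxon35,Taxon15),(Taxon47,Taxon23)),Taxon63).
The other lineage descending from that same node — the sister group — is the single tip Taxon63.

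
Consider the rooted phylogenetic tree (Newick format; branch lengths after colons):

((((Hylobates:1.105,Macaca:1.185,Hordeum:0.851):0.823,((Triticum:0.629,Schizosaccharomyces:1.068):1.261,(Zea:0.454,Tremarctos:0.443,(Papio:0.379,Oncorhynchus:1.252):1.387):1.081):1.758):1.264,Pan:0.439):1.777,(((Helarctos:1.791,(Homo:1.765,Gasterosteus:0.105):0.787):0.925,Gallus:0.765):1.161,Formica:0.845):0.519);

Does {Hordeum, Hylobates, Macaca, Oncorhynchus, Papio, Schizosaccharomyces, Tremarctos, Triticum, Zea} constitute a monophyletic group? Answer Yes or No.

Yes

The most recent common ancestor of these taxa subtends ((Hylobates,Macaca,Hordeum),((Triticum,Schizosaccharomyces),(Zea,Tremarctos,(Papio,Oncorhynchus)))).
That clade has exactly 9 tips — every listed taxon and nothing else — so the group is monophyletic.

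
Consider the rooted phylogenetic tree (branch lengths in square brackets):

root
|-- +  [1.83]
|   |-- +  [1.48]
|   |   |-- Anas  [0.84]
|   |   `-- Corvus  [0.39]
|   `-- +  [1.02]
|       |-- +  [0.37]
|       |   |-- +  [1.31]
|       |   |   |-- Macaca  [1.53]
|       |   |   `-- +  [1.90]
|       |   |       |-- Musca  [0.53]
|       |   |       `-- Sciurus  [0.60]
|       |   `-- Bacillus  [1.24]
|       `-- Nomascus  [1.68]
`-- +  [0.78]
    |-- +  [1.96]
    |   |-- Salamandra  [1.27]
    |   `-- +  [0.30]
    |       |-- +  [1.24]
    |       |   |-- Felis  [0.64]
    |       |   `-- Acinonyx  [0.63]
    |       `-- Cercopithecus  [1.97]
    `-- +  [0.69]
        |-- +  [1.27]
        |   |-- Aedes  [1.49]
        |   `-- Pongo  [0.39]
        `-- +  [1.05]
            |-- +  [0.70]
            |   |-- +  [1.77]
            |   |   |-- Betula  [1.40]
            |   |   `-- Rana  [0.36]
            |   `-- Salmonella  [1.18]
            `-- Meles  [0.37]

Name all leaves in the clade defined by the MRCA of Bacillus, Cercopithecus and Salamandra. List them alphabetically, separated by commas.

Acinonyx, Aedes, Anas, Bacillus, Betula, Cercopithecus, Corvus, Felis, Macaca, Meles, Musca, Nomascus, Pongo, Rana, Salamandra, Salmonella, Sciurus

Tracing Bacillus: it sits inside ((Macaca,(Musca,Sciurus)),Bacillus).
Tracing Cercopithecus: it sits inside ((Felis,Acinonyx),Cercopithecus).
Tracing Salamandra: it sits inside (Salamandra,((Felis,Acinonyx),Cercopithecus)).
The smallest clade enclosing all 3 is the whole tree (their MRCA is the root), so the answer is all 17 tips in alphabetical order.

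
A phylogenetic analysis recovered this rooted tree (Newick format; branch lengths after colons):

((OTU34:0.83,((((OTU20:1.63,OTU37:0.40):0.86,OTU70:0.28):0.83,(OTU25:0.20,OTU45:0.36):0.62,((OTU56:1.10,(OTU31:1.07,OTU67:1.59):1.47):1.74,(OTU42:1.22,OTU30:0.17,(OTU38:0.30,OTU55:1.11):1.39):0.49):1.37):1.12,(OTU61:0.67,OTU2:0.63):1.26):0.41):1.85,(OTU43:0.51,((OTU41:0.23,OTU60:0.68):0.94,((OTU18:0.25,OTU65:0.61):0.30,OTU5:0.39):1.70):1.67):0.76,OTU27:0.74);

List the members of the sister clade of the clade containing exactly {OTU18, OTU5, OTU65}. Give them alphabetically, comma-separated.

The clade containing exactly {OTU18, OTU5, OTU65} attaches to the tree at the node subtending ((OTU41,OTU60),((OTU18,OTU65),OTU5)).
The other lineage descending from that same node — the sister group — is (OTU41,OTU60); its 2 tips in alphabetical order are the answer.

OTU41, OTU60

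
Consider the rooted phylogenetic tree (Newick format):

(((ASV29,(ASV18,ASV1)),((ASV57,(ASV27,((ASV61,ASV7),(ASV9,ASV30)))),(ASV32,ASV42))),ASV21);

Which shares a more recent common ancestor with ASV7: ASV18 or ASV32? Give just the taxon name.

ASV32

The MRCA of ASV7 and ASV32 subtends ((ASV57,(ASV27,((ASV61,ASV7),(ASV9,ASV30)))),(ASV32,ASV42)) (8 taxa).
The MRCA of ASV7 and ASV18 subtends ((ASV29,(ASV18,ASV1)),((ASV57,(ASV27,((ASV61,ASV7),(ASV9,ASV30)))),(ASV32,ASV42))) (11 taxa).
The first is nested inside the second, so ASV7 shares a more recent common ancestor with ASV32.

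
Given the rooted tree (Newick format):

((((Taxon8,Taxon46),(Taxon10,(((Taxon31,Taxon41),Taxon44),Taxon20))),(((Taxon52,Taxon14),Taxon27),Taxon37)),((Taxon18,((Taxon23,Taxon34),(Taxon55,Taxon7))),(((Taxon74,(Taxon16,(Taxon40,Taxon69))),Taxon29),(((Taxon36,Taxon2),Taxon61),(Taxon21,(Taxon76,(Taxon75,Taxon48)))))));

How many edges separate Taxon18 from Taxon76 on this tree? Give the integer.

The MRCA of Taxon18 and Taxon76 is the node subtending ((Taxon18,((Taxon23,Taxon34),(Taxon55,Taxon7))),(((Taxon74,(Taxon16,(Taxon40,Taxon69))),Taxon29),(((Taxon36,Taxon2),Taxon61),(Taxon21,(Taxon76,(Taxon75,Taxon48)))))).
From Taxon18 up to that node: 2 branches. From Taxon76 up to the same node: 5 branches. Total: 2 + 5 = 7.

7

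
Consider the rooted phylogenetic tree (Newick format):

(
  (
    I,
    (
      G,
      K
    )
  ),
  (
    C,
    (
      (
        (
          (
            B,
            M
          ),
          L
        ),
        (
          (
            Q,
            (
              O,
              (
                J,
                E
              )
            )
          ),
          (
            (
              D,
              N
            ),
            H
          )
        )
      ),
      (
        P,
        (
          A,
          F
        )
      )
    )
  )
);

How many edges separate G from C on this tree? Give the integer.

5

The MRCA of G and C is the root of the tree.
From G up to that node: 3 branches. From C up to the same node: 2 branches. Total: 3 + 2 = 5.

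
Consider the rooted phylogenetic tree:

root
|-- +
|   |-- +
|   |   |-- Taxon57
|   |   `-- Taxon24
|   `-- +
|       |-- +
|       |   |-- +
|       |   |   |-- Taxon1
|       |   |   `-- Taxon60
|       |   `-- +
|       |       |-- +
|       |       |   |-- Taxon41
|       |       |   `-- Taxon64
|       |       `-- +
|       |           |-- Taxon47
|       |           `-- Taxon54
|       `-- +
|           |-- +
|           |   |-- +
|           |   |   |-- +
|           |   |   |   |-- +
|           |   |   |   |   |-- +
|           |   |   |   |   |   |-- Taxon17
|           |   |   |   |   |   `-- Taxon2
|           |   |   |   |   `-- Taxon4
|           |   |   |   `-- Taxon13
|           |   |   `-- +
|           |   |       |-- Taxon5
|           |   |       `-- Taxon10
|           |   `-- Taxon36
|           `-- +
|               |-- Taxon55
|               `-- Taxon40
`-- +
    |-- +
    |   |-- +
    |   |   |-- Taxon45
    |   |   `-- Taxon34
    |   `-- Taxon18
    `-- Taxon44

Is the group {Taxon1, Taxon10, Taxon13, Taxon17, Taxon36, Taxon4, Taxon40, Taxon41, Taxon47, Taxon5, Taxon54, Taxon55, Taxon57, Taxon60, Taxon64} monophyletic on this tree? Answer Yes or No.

No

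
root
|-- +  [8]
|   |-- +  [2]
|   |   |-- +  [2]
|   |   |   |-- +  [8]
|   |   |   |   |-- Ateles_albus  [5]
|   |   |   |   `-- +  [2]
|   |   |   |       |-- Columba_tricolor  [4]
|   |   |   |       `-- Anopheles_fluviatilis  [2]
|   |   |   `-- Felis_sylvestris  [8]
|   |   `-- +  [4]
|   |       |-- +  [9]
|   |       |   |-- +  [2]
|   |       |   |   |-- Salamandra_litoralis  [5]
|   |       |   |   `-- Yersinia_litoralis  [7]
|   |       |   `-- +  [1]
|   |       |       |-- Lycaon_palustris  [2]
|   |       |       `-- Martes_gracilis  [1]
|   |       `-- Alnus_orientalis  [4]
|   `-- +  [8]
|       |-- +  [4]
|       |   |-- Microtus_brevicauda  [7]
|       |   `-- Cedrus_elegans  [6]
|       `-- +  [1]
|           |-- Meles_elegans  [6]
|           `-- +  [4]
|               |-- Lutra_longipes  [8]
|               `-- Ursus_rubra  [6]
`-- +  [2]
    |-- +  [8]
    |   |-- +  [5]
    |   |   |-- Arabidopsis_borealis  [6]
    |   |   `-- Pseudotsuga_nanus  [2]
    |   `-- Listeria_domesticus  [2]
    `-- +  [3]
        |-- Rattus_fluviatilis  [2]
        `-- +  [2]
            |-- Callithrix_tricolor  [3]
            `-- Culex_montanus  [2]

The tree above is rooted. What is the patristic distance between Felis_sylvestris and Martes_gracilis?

25

The path runs Felis_sylvestris → … → MRCA → … → Martes_gracilis; the MRCA is the node subtending (((Ateles_albus,(Columba_tricolor,Anopheles_fluviatilis)),Felis_sylvestris),(((Salamandra_litoralis,Yersinia_litoralis),(Lycaon_palustris,Martes_gracilis)),Alnus_orientalis)).
Branch lengths along that path: 8 + 2 + 4 + 9 + 1 + 1 = 25.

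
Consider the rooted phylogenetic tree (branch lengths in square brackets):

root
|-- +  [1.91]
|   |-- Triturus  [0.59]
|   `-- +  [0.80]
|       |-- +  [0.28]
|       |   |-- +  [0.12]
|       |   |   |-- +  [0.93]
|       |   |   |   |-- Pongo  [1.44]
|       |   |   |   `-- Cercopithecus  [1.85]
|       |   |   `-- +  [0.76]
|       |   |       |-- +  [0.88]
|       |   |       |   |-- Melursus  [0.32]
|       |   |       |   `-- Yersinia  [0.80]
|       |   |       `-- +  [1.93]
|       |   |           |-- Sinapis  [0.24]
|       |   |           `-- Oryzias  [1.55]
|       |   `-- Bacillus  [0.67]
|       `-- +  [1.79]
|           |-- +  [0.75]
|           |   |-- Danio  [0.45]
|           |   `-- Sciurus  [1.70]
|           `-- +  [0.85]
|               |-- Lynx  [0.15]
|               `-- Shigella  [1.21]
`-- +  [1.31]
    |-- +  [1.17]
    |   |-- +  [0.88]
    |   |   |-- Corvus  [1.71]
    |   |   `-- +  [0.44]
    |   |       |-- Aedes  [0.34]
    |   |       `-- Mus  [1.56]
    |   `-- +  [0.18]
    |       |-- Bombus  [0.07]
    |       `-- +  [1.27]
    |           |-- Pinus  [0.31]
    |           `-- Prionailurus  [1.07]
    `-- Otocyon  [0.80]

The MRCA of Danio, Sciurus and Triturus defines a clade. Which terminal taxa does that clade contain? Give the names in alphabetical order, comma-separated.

Tracing Danio: it sits inside (Danio,Sciurus).
Tracing Sciurus: it sits inside (Danio,Sciurus).
Tracing Triturus: it sits inside (Triturus,((((Pongo,Cercopithecus),((Melursus,Yersinia),(Sinapis,Oryzias))),Bacillus),((Danio,Sciurus),(Lynx,Shigella)))).
The smallest clade enclosing all 3 is (Triturus,((((Pongo,Cercopithecus),((Melursus,Yersinia),(Sinapis,Oryzias))),Bacillus),((Danio,Sciurus),(Lynx,Shigella)))); the answer is its 12 terminal taxa in alphabetical order.

Bacillus, Cercopithecus, Danio, Lynx, Melursus, Oryzias, Pongo, Sciurus, Shigella, Sinapis, Triturus, Yersinia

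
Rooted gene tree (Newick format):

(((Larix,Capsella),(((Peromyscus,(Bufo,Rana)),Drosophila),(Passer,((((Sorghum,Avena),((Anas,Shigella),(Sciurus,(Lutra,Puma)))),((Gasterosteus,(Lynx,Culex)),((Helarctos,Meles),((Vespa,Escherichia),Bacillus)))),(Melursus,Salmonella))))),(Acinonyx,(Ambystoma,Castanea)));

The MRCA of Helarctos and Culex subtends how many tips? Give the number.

8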